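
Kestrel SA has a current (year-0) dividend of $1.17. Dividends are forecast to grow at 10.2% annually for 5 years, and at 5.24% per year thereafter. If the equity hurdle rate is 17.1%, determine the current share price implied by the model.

Two-stage DDM. Project D₁…D_5 at 0.102, terminal growth 0.0524, discount at r = 0.171.
D_1 = 1.2893
D_2 = 1.4209
D_3 = 1.5658
D_4 = 1.7255
D_5 = 1.9015
Terminal value at t=5: TV = D_6/(r−g) = 2.0011/(0.171−0.0524) = 16.8729
P₀ = 1.2893/(1+0.171)^1 + 1.4209/(1+0.171)^2 + 1.5658/(1+0.171)^3 + 1.7255/(1+0.171)^4 + 1.9015/(1+0.171)^5 + 16.8729/(1+0.171)^5 = 12.5567

$12.56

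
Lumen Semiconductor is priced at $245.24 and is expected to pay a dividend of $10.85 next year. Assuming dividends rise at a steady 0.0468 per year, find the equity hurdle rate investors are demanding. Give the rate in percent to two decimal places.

9.10%

Rearranging the constant-growth DDM: r = D₁/P₀ + g.
r = 10.8500 / 245.24 + 0.0468 = 0.04424 + 0.0468 = 0.09104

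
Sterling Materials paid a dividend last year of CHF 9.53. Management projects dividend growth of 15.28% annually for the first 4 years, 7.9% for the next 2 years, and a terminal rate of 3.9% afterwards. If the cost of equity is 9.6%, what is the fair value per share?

Three-stage DDM. Project D₁…D_6; terminal Gordon value at t=6 with g = 0.039; discount at r = 0.096.
D_1 = 10.9862
D_2 = 12.6649
D_3 = 14.6001
D_4 = 16.8310
D_5 = 18.1606
D_6 = 19.5953
TV_6 = 20.3595/(0.096−0.039) = 357.1843
P₀ = Σ Dₜ/(1+r)ᵗ + TV_6/(1+r)^6 = 272.1874

CHF 272.19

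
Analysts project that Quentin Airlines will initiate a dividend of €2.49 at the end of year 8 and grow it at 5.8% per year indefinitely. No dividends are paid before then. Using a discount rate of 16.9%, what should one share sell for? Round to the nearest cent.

Deferred-dividend DDM. At t=7 the remaining stream is a growing perpetuity with first payment D_8 = 2.49.
V_7 = D_8/(r−g) = 2.49/(0.169−0.058) = 22.4324
P₀ = V_7/(1+r)^7 = 22.4324/(1+0.169)^7 = 7.5193

€7.52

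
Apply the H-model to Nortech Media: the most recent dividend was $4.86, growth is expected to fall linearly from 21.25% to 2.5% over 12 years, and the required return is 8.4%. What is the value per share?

H-model: P₀ = D₀[(1+g_L) + H(g_S−g_L)]/(r−g_L), with H = 12/2 = 6.
P₀ = 4.86 × [(1+0.025) + 6×(0.2125−0.025)] / (0.084−0.025)
   = 4.86 × 2.1500 / 0.059 = 177.1017

$177.10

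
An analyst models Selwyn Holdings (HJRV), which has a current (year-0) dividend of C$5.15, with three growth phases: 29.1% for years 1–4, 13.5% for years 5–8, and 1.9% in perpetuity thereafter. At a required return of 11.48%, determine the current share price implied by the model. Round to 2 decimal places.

C$174.75

Three-stage DDM. Project D₁…D_8; terminal Gordon value at t=8 with g = 0.019; discount at r = 0.1148.
D_1 = 6.6486
D_2 = 8.5834
D_3 = 11.0812
D_4 = 14.3058
D_5 = 16.2371
D_6 = 18.4291
D_7 = 20.9170
D_8 = 23.7408
TV_8 = 24.1919/(0.1148−0.019) = 252.5250
P₀ = Σ Dₜ/(1+r)ᵗ + TV_8/(1+r)^8 = 174.7492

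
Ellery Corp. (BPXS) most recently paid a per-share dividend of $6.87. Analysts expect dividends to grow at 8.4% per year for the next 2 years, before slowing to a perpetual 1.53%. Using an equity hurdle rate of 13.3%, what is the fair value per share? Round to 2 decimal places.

Two-stage DDM. Project D₁…D_2 at 0.084, terminal growth 0.0153, discount at r = 0.133.
D_1 = 7.4471
D_2 = 8.0726
Terminal value at t=2: TV = D_3/(r−g) = 8.1961/(0.133−0.0153) = 69.6359
P₀ = 7.4471/(1+0.133)^1 + 8.0726/(1+0.133)^2 + 69.6359/(1+0.133)^2 = 67.1082

$67.11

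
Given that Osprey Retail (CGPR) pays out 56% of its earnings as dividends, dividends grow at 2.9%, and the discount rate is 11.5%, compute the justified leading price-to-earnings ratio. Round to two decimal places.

Justified leading P/E = b/(r−g) = 0.56/(0.115−0.029) = 6.5116

6.51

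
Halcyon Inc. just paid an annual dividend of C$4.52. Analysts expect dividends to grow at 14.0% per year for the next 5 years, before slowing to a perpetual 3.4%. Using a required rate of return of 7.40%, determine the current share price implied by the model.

C$184.56

Two-stage DDM. Project D₁…D_5 at 0.14, terminal growth 0.034, discount at r = 0.074.
D_1 = 5.1528
D_2 = 5.8742
D_3 = 6.6966
D_4 = 7.6341
D_5 = 8.7029
Terminal value at t=5: TV = D_6/(r−g) = 8.9988/(0.074−0.034) = 224.9693
P₀ = 5.1528/(1+0.074)^1 + 5.8742/(1+0.074)^2 + 6.6966/(1+0.074)^3 + 7.6341/(1+0.074)^4 + 8.7029/(1+0.074)^5 + 224.9693/(1+0.074)^5 = 184.5592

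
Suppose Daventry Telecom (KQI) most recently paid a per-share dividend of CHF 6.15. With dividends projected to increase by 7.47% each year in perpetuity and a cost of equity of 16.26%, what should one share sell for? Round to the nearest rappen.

Gordon growth model: P₀ = D₁/(r − g). D₁ = 6.15 × (1 + 0.0747) = 6.6094.
P₀ = 6.6094 / (0.1626 − 0.0747) = 6.6094 / 0.0879 = 75.1923

CHF 75.19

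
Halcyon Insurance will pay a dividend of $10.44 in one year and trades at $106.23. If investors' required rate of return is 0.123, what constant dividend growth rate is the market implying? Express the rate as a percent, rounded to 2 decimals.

2.47%

From P₀ = D₁/(r − g), the implied growth is g = r − D₁/P₀.
g = 0.123 − 10.44/106.23 = 0.123 − 0.09828 = 0.02472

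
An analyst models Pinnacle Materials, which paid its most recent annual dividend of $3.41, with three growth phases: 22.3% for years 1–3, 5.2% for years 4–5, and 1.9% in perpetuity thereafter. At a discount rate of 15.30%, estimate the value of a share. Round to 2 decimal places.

Three-stage DDM. Project D₁…D_5; terminal Gordon value at t=5 with g = 0.019; discount at r = 0.153.
D_1 = 4.1704
D_2 = 5.1004
D_3 = 6.2378
D_4 = 6.5622
D_5 = 6.9034
TV_5 = 7.0346/(0.153−0.019) = 52.4970
P₀ = Σ Dₜ/(1+r)ᵗ + TV_5/(1+r)^5 = 44.3866

$44.39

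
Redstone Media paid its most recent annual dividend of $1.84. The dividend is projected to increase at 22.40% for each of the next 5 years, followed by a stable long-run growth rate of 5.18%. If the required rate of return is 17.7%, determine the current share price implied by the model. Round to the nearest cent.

Two-stage DDM. Project D₁…D_5 at 0.224, terminal growth 0.0518, discount at r = 0.177.
D_1 = 2.2522
D_2 = 2.7566
D_3 = 3.3741
D_4 = 4.1299
D_5 = 5.0550
Terminal value at t=5: TV = D_6/(r−g) = 5.3169/(0.177−0.0518) = 42.4672
P₀ = 2.2522/(1+0.177)^1 + 2.7566/(1+0.177)^2 + 3.3741/(1+0.177)^3 + 4.1299/(1+0.177)^4 + 5.0550/(1+0.177)^5 + 42.4672/(1+0.177)^5 = 29.1632

$29.16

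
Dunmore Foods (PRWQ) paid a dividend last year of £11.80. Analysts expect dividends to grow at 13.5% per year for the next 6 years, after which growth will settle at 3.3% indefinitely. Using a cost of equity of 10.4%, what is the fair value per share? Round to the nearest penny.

£280.81

Two-stage DDM. Project D₁…D_6 at 0.135, terminal growth 0.033, discount at r = 0.104.
D_1 = 13.3930
D_2 = 15.2011
D_3 = 17.2532
D_4 = 19.5824
D_5 = 22.2260
D_6 = 25.2265
Terminal value at t=6: TV = D_7/(r−g) = 26.0590/(0.104−0.033) = 367.0280
P₀ = 13.3930/(1+0.104)^1 + 15.2011/(1+0.104)^2 + 17.2532/(1+0.104)^3 + 19.5824/(1+0.104)^4 + 22.2260/(1+0.104)^5 + 25.2265/(1+0.104)^6 + 367.0280/(1+0.104)^6 = 280.8075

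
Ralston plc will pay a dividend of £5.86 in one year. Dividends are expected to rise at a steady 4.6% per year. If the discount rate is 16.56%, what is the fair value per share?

£49.00

Gordon growth model: P₀ = D₁/(r − g), with D₁ = 5.86 given directly.
P₀ = 5.8600 / (0.1656 − 0.046) = 5.8600 / 0.1196 = 48.9967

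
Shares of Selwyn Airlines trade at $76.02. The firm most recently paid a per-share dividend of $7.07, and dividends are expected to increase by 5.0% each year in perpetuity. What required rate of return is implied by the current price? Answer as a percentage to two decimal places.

Rearranging the constant-growth DDM: r = D₁/P₀ + g.
D₁ = 7.07 × (1 + 0.05) = 7.4235.
r = 7.4235 / 76.02 + 0.05 = 0.09765 + 0.05 = 0.14765

14.77%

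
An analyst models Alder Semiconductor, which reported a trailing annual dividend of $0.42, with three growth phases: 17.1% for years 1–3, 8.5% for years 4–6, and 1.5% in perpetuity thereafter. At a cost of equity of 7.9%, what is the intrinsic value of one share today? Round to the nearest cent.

$11.77

Three-stage DDM. Project D₁…D_6; terminal Gordon value at t=6 with g = 0.015; discount at r = 0.079.
D_1 = 0.4918
D_2 = 0.5759
D_3 = 0.6744
D_4 = 0.7317
D_5 = 0.7939
D_6 = 0.8614
TV_6 = 0.8743/(0.079−0.015) = 13.6614
P₀ = Σ Dₜ/(1+r)ᵗ + TV_6/(1+r)^6 = 11.7729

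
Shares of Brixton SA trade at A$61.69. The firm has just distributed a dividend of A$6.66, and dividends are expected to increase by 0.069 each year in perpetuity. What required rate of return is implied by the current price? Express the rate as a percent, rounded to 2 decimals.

Rearranging the constant-growth DDM: r = D₁/P₀ + g.
D₁ = 6.66 × (1 + 0.069) = 7.1195.
r = 7.1195 / 61.69 + 0.069 = 0.11541 + 0.069 = 0.18441

18.44%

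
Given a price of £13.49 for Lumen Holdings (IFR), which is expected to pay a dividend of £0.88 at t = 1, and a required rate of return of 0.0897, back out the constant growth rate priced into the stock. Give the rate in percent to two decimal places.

From P₀ = D₁/(r − g), the implied growth is g = r − D₁/P₀.
g = 0.0897 − 0.88/13.49 = 0.0897 − 0.06523 = 0.02447

2.45%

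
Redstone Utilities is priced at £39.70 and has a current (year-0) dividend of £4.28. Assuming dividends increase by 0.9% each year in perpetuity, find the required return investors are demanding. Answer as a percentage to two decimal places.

Rearranging the constant-growth DDM: r = D₁/P₀ + g.
D₁ = 4.28 × (1 + 0.009) = 4.3185.
r = 4.3185 / 39.70 + 0.009 = 0.10878 + 0.009 = 0.11778

11.78%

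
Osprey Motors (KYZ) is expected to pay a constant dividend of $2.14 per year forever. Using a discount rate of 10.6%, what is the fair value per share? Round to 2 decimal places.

$20.19

Zero-growth DDM (perpetuity): P₀ = D/r = 2.14 / 0.106 = 20.1887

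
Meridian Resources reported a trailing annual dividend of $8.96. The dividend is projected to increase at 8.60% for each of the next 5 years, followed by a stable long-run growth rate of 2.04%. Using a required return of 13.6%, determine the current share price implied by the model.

Two-stage DDM. Project D₁…D_5 at 0.086, terminal growth 0.0204, discount at r = 0.136.
D_1 = 9.7306
D_2 = 10.5674
D_3 = 11.4762
D_4 = 12.4631
D_5 = 13.5350
Terminal value at t=5: TV = D_6/(r−g) = 13.8111/(0.136−0.0204) = 119.4730
P₀ = 9.7306/(1+0.136)^1 + 10.5674/(1+0.136)^2 + 11.4762/(1+0.136)^3 + 12.4631/(1+0.136)^4 + 13.5350/(1+0.136)^5 + 119.4730/(1+0.136)^5 = 102.3711

$102.37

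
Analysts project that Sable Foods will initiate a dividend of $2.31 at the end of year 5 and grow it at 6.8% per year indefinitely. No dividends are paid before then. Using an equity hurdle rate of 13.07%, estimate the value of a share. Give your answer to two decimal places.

Deferred-dividend DDM. At t=4 the remaining stream is a growing perpetuity with first payment D_5 = 2.31.
V_4 = D_5/(r−g) = 2.31/(0.1307−0.068) = 36.8421
P₀ = V_4/(1+r)^4 = 36.8421/(1+0.1307)^4 = 22.5400

$22.54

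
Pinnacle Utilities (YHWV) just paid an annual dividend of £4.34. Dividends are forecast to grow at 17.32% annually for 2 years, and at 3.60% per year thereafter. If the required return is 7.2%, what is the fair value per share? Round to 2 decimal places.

Two-stage DDM. Project D₁…D_2 at 0.1732, terminal growth 0.036, discount at r = 0.072.
D_1 = 5.0917
D_2 = 5.9736
Terminal value at t=2: TV = D_3/(r−g) = 6.1886/(0.072−0.036) = 171.9060
P₀ = 5.0917/(1+0.072)^1 + 5.9736/(1+0.072)^2 + 171.9060/(1+0.072)^2 = 159.5374

£159.54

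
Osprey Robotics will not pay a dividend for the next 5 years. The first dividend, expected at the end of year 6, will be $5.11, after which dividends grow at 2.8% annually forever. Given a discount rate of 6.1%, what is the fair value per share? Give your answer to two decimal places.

$115.17

Deferred-dividend DDM. At t=5 the remaining stream is a growing perpetuity with first payment D_6 = 5.11.
V_5 = D_6/(r−g) = 5.11/(0.061−0.028) = 154.8485
P₀ = V_5/(1+r)^5 = 154.8485/(1+0.061)^5 = 115.1675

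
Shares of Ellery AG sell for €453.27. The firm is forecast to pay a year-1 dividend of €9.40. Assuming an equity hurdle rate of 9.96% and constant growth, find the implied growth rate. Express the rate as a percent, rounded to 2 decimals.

7.89%

From P₀ = D₁/(r − g), the implied growth is g = r − D₁/P₀.
g = 0.0996 − 9.40/453.27 = 0.0996 − 0.02074 = 0.07886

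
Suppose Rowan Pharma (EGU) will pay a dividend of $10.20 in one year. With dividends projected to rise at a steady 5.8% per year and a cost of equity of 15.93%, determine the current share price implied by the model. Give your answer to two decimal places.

$100.69

Gordon growth model: P₀ = D₁/(r − g), with D₁ = 10.20 given directly.
P₀ = 10.2000 / (0.1593 − 0.058) = 10.2000 / 0.1013 = 100.6910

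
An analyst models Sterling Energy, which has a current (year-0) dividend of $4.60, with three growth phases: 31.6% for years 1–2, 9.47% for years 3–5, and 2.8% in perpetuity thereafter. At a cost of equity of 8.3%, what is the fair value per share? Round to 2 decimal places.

Three-stage DDM. Project D₁…D_5; terminal Gordon value at t=5 with g = 0.028; discount at r = 0.083.
D_1 = 6.0536
D_2 = 7.9665
D_3 = 8.7210
D_4 = 9.5468
D_5 = 10.4509
TV_5 = 10.7436/(0.083−0.028) = 195.3374
P₀ = Σ Dₜ/(1+r)ᵗ + TV_5/(1+r)^5 = 164.3143

$164.31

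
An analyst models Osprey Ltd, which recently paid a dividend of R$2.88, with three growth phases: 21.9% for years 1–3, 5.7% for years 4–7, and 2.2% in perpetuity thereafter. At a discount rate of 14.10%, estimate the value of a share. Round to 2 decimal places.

R$43.73

Three-stage DDM. Project D₁…D_7; terminal Gordon value at t=7 with g = 0.022; discount at r = 0.141.
D_1 = 3.5107
D_2 = 4.2796
D_3 = 5.2168
D_4 = 5.5142
D_5 = 5.8285
D_6 = 6.1607
D_7 = 6.5118
TV_7 = 6.6551/(0.141−0.022) = 55.9252
P₀ = Σ Dₜ/(1+r)ᵗ + TV_7/(1+r)^7 = 43.7348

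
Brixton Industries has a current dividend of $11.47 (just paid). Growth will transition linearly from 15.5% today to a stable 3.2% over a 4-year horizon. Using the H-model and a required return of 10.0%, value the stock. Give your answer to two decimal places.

$215.57

H-model: P₀ = D₀[(1+g_L) + H(g_S−g_L)]/(r−g_L), with H = 4/2 = 2.
P₀ = 11.47 × [(1+0.032) + 2×(0.155−0.032)] / (0.1−0.032)
   = 11.47 × 1.2780 / 0.068 = 215.5685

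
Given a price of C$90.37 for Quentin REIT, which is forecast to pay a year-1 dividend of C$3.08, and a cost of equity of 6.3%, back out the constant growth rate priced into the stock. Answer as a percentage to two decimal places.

From P₀ = D₁/(r − g), the implied growth is g = r − D₁/P₀.
g = 0.063 − 3.08/90.37 = 0.063 − 0.03408 = 0.02892

2.89%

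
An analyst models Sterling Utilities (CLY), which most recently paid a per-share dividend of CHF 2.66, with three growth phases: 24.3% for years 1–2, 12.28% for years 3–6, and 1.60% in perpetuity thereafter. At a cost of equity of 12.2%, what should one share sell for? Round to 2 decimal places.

Three-stage DDM. Project D₁…D_6; terminal Gordon value at t=6 with g = 0.016; discount at r = 0.122.
D_1 = 3.3064
D_2 = 4.1098
D_3 = 4.6145
D_4 = 5.1812
D_5 = 5.8174
D_6 = 6.5318
TV_6 = 6.6363/(0.122−0.016) = 62.6068
P₀ = Σ Dₜ/(1+r)ᵗ + TV_6/(1+r)^6 = 50.6743

CHF 50.67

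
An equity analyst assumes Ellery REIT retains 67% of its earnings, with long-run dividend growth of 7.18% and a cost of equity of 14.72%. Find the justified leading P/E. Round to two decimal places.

Payout ratio b = 1 − 0.67 = 0.33.
Justified leading P/E = b/(r−g) = 0.33/(0.1472−0.0718) = 4.3767

4.38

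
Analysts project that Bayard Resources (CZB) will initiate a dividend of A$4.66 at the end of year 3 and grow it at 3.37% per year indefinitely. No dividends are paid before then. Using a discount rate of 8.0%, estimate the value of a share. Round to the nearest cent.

A$86.29

Deferred-dividend DDM. At t=2 the remaining stream is a growing perpetuity with first payment D_3 = 4.66.
V_2 = D_3/(r−g) = 4.66/(0.08−0.0337) = 100.6479
P₀ = V_2/(1+r)^2 = 100.6479/(1+0.08)^2 = 86.2894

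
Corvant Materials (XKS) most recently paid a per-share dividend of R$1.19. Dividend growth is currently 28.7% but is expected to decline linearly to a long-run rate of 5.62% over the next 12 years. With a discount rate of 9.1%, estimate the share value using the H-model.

H-model: P₀ = D₀[(1+g_L) + H(g_S−g_L)]/(r−g_L), with H = 12/2 = 6.
P₀ = 1.19 × [(1+0.0562) + 6×(0.287−0.0562)] / (0.091−0.0562)
   = 1.19 × 2.4410 / 0.0348 = 83.4710

R$83.47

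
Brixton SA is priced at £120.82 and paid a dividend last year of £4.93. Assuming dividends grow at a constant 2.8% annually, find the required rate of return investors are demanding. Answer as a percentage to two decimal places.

6.99%

Rearranging the constant-growth DDM: r = D₁/P₀ + g.
D₁ = 4.93 × (1 + 0.028) = 5.0680.
r = 5.0680 / 120.82 + 0.028 = 0.04195 + 0.028 = 0.06995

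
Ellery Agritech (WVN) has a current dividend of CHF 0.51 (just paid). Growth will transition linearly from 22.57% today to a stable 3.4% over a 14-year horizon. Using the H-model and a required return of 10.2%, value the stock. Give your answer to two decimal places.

H-model: P₀ = D₀[(1+g_L) + H(g_S−g_L)]/(r−g_L), with H = 14/2 = 7.
P₀ = 0.51 × [(1+0.034) + 7×(0.2257−0.034)] / (0.102−0.034)
   = 0.51 × 2.3759 / 0.068 = 17.8193

CHF 17.82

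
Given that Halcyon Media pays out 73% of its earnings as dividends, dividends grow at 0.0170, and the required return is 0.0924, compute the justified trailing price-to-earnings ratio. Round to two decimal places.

Justified trailing P/E = b(1+g)/(r−g) = 0.73×(1+0.017)/(0.0924−0.017) = 9.8463

9.85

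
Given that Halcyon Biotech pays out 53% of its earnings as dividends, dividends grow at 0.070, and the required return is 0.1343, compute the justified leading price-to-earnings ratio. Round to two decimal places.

Justified leading P/E = b/(r−g) = 0.53/(0.1343−0.07) = 8.2426

8.24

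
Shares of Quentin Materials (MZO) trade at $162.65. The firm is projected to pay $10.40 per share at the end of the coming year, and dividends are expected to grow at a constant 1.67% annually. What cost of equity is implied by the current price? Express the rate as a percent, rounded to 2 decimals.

8.06%

Rearranging the constant-growth DDM: r = D₁/P₀ + g.
r = 10.4000 / 162.65 + 0.0167 = 0.06394 + 0.0167 = 0.08064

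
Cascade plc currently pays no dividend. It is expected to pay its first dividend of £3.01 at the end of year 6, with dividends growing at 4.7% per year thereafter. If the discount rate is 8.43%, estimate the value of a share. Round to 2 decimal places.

Deferred-dividend DDM. At t=5 the remaining stream is a growing perpetuity with first payment D_6 = 3.01.
V_5 = D_6/(r−g) = 3.01/(0.0843−0.047) = 80.6971
P₀ = V_5/(1+r)^5 = 80.6971/(1+0.0843)^5 = 53.8407

£53.84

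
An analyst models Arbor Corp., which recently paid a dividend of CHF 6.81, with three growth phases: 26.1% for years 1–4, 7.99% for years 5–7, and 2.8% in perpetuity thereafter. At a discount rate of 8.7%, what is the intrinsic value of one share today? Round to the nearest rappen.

Three-stage DDM. Project D₁…D_7; terminal Gordon value at t=7 with g = 0.028; discount at r = 0.087.
D_1 = 8.5874
D_2 = 10.8287
D_3 = 13.6550
D_4 = 17.2190
D_5 = 18.5948
D_6 = 20.0805
D_7 = 21.6849
TV_7 = 22.2921/(0.087−0.028) = 377.8324
P₀ = Σ Dₜ/(1+r)ᵗ + TV_7/(1+r)^7 = 287.2631

CHF 287.26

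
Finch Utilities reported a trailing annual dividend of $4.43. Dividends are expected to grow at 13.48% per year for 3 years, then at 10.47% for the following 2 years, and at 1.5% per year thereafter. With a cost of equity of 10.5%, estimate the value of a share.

Three-stage DDM. Project D₁…D_5; terminal Gordon value at t=5 with g = 0.015; discount at r = 0.105.
D_1 = 5.0272
D_2 = 5.7048
D_3 = 6.4738
D_4 = 7.1516
D_5 = 7.9004
TV_5 = 8.0189/(0.105−0.015) = 89.0992
P₀ = Σ Dₜ/(1+r)ᵗ + TV_5/(1+r)^5 = 77.6954

$77.70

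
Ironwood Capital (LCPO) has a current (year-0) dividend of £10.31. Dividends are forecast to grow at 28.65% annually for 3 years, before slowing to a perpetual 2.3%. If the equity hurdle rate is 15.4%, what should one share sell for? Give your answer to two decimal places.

£150.14

Two-stage DDM. Project D₁…D_3 at 0.2865, terminal growth 0.023, discount at r = 0.154.
D_1 = 13.2638
D_2 = 17.0639
D_3 = 21.9527
Terminal value at t=3: TV = D_4/(r−g) = 22.4576/(0.154−0.023) = 171.4322
P₀ = 13.2638/(1+0.154)^1 + 17.0639/(1+0.154)^2 + 21.9527/(1+0.154)^3 + 171.4322/(1+0.154)^3 = 150.1433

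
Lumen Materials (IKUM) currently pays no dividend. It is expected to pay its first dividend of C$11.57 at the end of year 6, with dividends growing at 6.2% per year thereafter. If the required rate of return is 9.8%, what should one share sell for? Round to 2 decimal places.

Deferred-dividend DDM. At t=5 the remaining stream is a growing perpetuity with first payment D_6 = 11.57.
V_5 = D_6/(r−g) = 11.57/(0.098−0.062) = 321.3889
P₀ = V_5/(1+r)^5 = 321.3889/(1+0.098)^5 = 201.3813

C$201.38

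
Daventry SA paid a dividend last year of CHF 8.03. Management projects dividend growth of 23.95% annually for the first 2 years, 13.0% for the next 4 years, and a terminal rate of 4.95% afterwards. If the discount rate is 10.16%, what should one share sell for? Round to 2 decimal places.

Three-stage DDM. Project D₁…D_6; terminal Gordon value at t=6 with g = 0.0495; discount at r = 0.1016.
D_1 = 9.9532
D_2 = 12.3370
D_3 = 13.9408
D_4 = 15.7531
D_5 = 17.8010
D_6 = 20.1151
TV_6 = 21.1108/(0.1016−0.0495) = 405.1978
P₀ = Σ Dₜ/(1+r)ᵗ + TV_6/(1+r)^6 = 289.2934

CHF 289.29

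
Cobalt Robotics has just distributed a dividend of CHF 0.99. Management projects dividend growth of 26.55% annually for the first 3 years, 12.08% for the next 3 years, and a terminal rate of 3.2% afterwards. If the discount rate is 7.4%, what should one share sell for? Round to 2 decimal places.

CHF 54.68

Three-stage DDM. Project D₁…D_6; terminal Gordon value at t=6 with g = 0.032; discount at r = 0.074.
D_1 = 1.2528
D_2 = 1.5855
D_3 = 2.0064
D_4 = 2.2488
D_5 = 2.5204
D_6 = 2.8249
TV_6 = 2.9153/(0.074−0.032) = 69.4123
P₀ = Σ Dₜ/(1+r)ᵗ + TV_6/(1+r)^6 = 54.6837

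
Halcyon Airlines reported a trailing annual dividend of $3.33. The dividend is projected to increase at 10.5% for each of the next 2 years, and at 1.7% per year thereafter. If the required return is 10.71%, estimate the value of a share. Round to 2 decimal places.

$44.09

Two-stage DDM. Project D₁…D_2 at 0.105, terminal growth 0.017, discount at r = 0.1071.
D_1 = 3.6797
D_2 = 4.0660
Terminal value at t=2: TV = D_3/(r−g) = 4.1351/(0.1071−0.017) = 45.8950
P₀ = 3.6797/(1+0.1071)^1 + 4.0660/(1+0.1071)^2 + 45.8950/(1+0.1071)^2 = 44.0858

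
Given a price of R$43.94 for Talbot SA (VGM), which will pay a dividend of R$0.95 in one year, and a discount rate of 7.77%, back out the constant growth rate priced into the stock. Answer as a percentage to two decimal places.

From P₀ = D₁/(r − g), the implied growth is g = r − D₁/P₀.
g = 0.0777 − 0.95/43.94 = 0.0777 − 0.02162 = 0.05608

5.61%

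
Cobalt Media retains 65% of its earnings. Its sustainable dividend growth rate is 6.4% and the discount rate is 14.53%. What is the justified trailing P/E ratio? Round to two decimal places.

Payout ratio b = 1 − 0.65 = 0.35.
Justified trailing P/E = b(1+g)/(r−g) = 0.35×(1+0.064)/(0.1453−0.064) = 4.5806

4.58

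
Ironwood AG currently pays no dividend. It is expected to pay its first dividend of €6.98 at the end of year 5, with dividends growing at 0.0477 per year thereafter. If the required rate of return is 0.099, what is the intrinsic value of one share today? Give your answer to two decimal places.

Deferred-dividend DDM. At t=4 the remaining stream is a growing perpetuity with first payment D_5 = 6.98.
V_4 = D_5/(r−g) = 6.98/(0.099−0.0477) = 136.0624
P₀ = V_4/(1+r)^4 = 136.0624/(1+0.099)^4 = 93.2711

€93.27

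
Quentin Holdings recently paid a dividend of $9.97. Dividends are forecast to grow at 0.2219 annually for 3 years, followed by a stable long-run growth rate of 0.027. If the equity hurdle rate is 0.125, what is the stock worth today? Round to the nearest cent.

$169.24

Two-stage DDM. Project D₁…D_3 at 0.2219, terminal growth 0.027, discount at r = 0.125.
D_1 = 12.1823
D_2 = 14.8856
D_3 = 18.1887
Terminal value at t=3: TV = D_4/(r−g) = 18.6798/(0.125−0.027) = 190.6104
P₀ = 12.1823/(1+0.125)^1 + 14.8856/(1+0.125)^2 + 18.1887/(1+0.125)^3 + 190.6104/(1+0.125)^3 = 169.2365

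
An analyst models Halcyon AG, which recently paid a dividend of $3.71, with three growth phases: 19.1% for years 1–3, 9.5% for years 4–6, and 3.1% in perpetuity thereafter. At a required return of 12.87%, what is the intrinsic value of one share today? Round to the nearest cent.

Three-stage DDM. Project D₁…D_6; terminal Gordon value at t=6 with g = 0.031; discount at r = 0.1287.
D_1 = 4.4186
D_2 = 5.2626
D_3 = 6.2677
D_4 = 6.8631
D_5 = 7.5151
D_6 = 8.2291
TV_6 = 8.4842/(0.1287−0.031) = 86.8392
P₀ = Σ Dₜ/(1+r)ᵗ + TV_6/(1+r)^6 = 66.7152

$66.72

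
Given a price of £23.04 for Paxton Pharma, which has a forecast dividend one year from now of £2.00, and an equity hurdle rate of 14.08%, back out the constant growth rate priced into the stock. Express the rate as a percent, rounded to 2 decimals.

From P₀ = D₁/(r − g), the implied growth is g = r − D₁/P₀.
g = 0.1408 − 2.00/23.04 = 0.1408 − 0.08681 = 0.05399

5.40%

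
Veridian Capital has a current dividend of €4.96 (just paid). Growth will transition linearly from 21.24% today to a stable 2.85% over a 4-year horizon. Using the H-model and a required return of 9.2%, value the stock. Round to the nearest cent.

H-model: P₀ = D₀[(1+g_L) + H(g_S−g_L)]/(r−g_L), with H = 4/2 = 2.
P₀ = 4.96 × [(1+0.0285) + 2×(0.2124−0.0285)] / (0.092−0.0285)
   = 4.96 × 1.3963 / 0.0635 = 109.0653

€109.07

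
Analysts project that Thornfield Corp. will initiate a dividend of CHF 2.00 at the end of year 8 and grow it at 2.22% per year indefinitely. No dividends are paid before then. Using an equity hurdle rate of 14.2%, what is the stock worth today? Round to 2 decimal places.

CHF 6.59

Deferred-dividend DDM. At t=7 the remaining stream is a growing perpetuity with first payment D_8 = 2.00.
V_7 = D_8/(r−g) = 2.00/(0.142−0.0222) = 16.6945
P₀ = V_7/(1+r)^7 = 16.6945/(1+0.142)^7 = 6.5904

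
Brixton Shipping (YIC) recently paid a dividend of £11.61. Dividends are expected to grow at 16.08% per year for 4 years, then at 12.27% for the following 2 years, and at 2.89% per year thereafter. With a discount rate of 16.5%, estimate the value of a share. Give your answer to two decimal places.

£148.02

Three-stage DDM. Project D₁…D_6; terminal Gordon value at t=6 with g = 0.0289; discount at r = 0.165.
D_1 = 13.4769
D_2 = 15.6440
D_3 = 18.1595
D_4 = 21.0796
D_5 = 23.6660
D_6 = 26.5699
TV_6 = 27.3377/(0.165−0.0289) = 200.8650
P₀ = Σ Dₜ/(1+r)ᵗ + TV_6/(1+r)^6 = 148.0216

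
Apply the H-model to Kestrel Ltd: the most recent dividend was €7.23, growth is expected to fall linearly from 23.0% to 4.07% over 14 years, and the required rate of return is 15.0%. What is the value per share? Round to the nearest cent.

€156.49

H-model: P₀ = D₀[(1+g_L) + H(g_S−g_L)]/(r−g_L), with H = 14/2 = 7.
P₀ = 7.23 × [(1+0.0407) + 7×(0.23−0.0407)] / (0.15−0.0407)
   = 7.23 × 2.3658 / 0.1093 = 156.4934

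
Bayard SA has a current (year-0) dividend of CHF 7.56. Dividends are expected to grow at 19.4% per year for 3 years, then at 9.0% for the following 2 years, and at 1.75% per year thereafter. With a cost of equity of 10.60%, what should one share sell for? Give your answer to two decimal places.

CHF 151.32

Three-stage DDM. Project D₁…D_5; terminal Gordon value at t=5 with g = 0.0175; discount at r = 0.106.
D_1 = 9.0266
D_2 = 10.7778
D_3 = 12.8687
D_4 = 14.0269
D_5 = 15.2893
TV_5 = 15.5569/(0.106−0.0175) = 175.7838
P₀ = Σ Dₜ/(1+r)ᵗ + TV_5/(1+r)^5 = 151.3167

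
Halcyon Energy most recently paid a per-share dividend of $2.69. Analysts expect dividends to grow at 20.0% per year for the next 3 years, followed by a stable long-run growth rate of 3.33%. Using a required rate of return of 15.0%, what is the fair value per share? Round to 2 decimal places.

Two-stage DDM. Project D₁…D_3 at 0.2, terminal growth 0.0333, discount at r = 0.15.
D_1 = 3.2280
D_2 = 3.8736
D_3 = 4.6483
Terminal value at t=3: TV = D_4/(r−g) = 4.8031/(0.15−0.0333) = 41.1577
P₀ = 3.2280/(1+0.15)^1 + 3.8736/(1+0.15)^2 + 4.6483/(1+0.15)^3 + 41.1577/(1+0.15)^3 = 35.8542

$35.85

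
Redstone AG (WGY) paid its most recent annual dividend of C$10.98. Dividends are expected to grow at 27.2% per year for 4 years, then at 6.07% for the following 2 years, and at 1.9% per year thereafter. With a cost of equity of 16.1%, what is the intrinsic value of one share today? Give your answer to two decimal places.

C$177.89

Three-stage DDM. Project D₁…D_6; terminal Gordon value at t=6 with g = 0.019; discount at r = 0.161.
D_1 = 13.9666
D_2 = 17.7655
D_3 = 22.5977
D_4 = 28.7442
D_5 = 30.4890
D_6 = 32.3397
TV_6 = 32.9541/(0.161−0.019) = 232.0715
P₀ = Σ Dₜ/(1+r)ᵗ + TV_6/(1+r)^6 = 177.8899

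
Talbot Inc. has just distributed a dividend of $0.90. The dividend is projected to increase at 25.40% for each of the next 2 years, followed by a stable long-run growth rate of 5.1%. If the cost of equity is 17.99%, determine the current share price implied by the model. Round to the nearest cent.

$10.26

Two-stage DDM. Project D₁…D_2 at 0.254, terminal growth 0.051, discount at r = 0.1799.
D_1 = 1.1286
D_2 = 1.4153
Terminal value at t=2: TV = D_3/(r−g) = 1.4874/(0.1799−0.051) = 11.5395
P₀ = 1.1286/(1+0.1799)^1 + 1.4153/(1+0.1799)^2 + 11.5395/(1+0.1799)^2 = 10.2620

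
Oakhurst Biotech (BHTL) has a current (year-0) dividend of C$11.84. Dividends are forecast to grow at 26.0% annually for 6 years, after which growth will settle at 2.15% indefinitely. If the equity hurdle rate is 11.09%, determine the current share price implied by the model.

C$400.98

Two-stage DDM. Project D₁…D_6 at 0.26, terminal growth 0.0215, discount at r = 0.1109.
D_1 = 14.9184
D_2 = 18.7972
D_3 = 23.6845
D_4 = 29.8424
D_5 = 37.6014
D_6 = 47.3778
Terminal value at t=6: TV = D_7/(r−g) = 48.3964/(0.1109−0.0215) = 541.3471
P₀ = 14.9184/(1+0.1109)^1 + 18.7972/(1+0.1109)^2 + 23.6845/(1+0.1109)^3 + 29.8424/(1+0.1109)^4 + 37.6014/(1+0.1109)^5 + 47.3778/(1+0.1109)^6 + 541.3471/(1+0.1109)^6 = 400.9848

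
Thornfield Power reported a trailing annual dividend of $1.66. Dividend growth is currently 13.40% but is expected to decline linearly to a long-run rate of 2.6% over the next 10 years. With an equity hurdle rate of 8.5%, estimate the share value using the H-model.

$44.06

H-model: P₀ = D₀[(1+g_L) + H(g_S−g_L)]/(r−g_L), with H = 10/2 = 5.
P₀ = 1.66 × [(1+0.026) + 5×(0.134−0.026)] / (0.085−0.026)
   = 1.66 × 1.5660 / 0.059 = 44.0603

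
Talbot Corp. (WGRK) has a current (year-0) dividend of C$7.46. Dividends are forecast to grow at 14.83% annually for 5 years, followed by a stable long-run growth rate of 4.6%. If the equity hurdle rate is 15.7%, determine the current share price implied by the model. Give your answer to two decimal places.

C$104.16

Two-stage DDM. Project D₁…D_5 at 0.1483, terminal growth 0.046, discount at r = 0.157.
D_1 = 8.5663
D_2 = 9.8367
D_3 = 11.2955
D_4 = 12.9706
D_5 = 14.8941
Terminal value at t=5: TV = D_6/(r−g) = 15.5793/(0.157−0.046) = 140.3539
P₀ = 8.5663/(1+0.157)^1 + 9.8367/(1+0.157)^2 + 11.2955/(1+0.157)^3 + 12.9706/(1+0.157)^4 + 14.8941/(1+0.157)^5 + 140.3539/(1+0.157)^5 = 104.1621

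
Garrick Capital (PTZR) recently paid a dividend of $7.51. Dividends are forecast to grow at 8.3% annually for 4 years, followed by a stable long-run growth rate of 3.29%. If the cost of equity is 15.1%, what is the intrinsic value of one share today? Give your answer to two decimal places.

$77.34

Two-stage DDM. Project D₁…D_4 at 0.083, terminal growth 0.0329, discount at r = 0.151.
D_1 = 8.1333
D_2 = 8.8084
D_3 = 9.5395
D_4 = 10.3313
Terminal value at t=4: TV = D_5/(r−g) = 10.6712/(0.151−0.0329) = 90.3571
P₀ = 8.1333/(1+0.151)^1 + 8.8084/(1+0.151)^2 + 9.5395/(1+0.151)^3 + 10.3313/(1+0.151)^4 + 90.3571/(1+0.151)^4 = 77.3403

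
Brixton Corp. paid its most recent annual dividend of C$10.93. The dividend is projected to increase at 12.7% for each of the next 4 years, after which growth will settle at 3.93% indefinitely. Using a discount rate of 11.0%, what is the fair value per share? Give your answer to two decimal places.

Two-stage DDM. Project D₁…D_4 at 0.127, terminal growth 0.0393, discount at r = 0.11.
D_1 = 12.3181
D_2 = 13.8825
D_3 = 15.6456
D_4 = 17.6326
Terminal value at t=4: TV = D_5/(r−g) = 18.3255/(0.11−0.0393) = 259.2014
P₀ = 12.3181/(1+0.11)^1 + 13.8825/(1+0.11)^2 + 15.6456/(1+0.11)^3 + 17.6326/(1+0.11)^4 + 259.2014/(1+0.11)^4 = 216.1638

C$216.16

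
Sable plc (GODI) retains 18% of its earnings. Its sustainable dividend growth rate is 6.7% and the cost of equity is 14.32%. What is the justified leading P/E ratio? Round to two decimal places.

Payout ratio b = 1 − 0.18 = 0.82.
Justified leading P/E = b/(r−g) = 0.82/(0.1432−0.067) = 10.7612

10.76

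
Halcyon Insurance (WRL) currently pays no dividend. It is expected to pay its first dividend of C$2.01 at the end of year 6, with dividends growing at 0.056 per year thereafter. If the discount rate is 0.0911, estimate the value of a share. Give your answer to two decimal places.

Deferred-dividend DDM. At t=5 the remaining stream is a growing perpetuity with first payment D_6 = 2.01.
V_5 = D_6/(r−g) = 2.01/(0.0911−0.056) = 57.2650
P₀ = V_5/(1+r)^5 = 57.2650/(1+0.0911)^5 = 37.0311

C$37.03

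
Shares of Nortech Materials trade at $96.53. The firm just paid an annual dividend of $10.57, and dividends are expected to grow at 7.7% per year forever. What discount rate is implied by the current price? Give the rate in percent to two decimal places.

19.49%

Rearranging the constant-growth DDM: r = D₁/P₀ + g.
D₁ = 10.57 × (1 + 0.077) = 11.3839.
r = 11.3839 / 96.53 + 0.077 = 0.11793 + 0.077 = 0.19493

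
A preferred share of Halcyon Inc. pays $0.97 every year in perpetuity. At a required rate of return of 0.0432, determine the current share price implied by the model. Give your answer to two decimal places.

Zero-growth DDM (perpetuity): P₀ = D/r = 0.97 / 0.0432 = 22.4537

$22.45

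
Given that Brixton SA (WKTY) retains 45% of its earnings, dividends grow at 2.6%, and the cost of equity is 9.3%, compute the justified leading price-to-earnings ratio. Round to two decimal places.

8.21

Payout ratio b = 1 − 0.45 = 0.55.
Justified leading P/E = b/(r−g) = 0.55/(0.093−0.026) = 8.2090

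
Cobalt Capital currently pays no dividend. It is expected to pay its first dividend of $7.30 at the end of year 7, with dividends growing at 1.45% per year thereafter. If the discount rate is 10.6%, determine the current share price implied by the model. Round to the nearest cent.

$43.59

Deferred-dividend DDM. At t=6 the remaining stream is a growing perpetuity with first payment D_7 = 7.30.
V_6 = D_7/(r−g) = 7.30/(0.106−0.0145) = 79.7814
P₀ = V_6/(1+r)^6 = 79.7814/(1+0.106)^6 = 43.5884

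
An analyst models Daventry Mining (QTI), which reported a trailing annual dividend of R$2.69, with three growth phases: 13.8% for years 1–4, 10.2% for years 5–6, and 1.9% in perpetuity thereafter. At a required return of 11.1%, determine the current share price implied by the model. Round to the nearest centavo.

R$49.55

Three-stage DDM. Project D₁…D_6; terminal Gordon value at t=6 with g = 0.019; discount at r = 0.111.
D_1 = 3.0612
D_2 = 3.4837
D_3 = 3.9644
D_4 = 4.5115
D_5 = 4.9717
D_6 = 5.4788
TV_6 = 5.5829/(0.111−0.019) = 60.6835
P₀ = Σ Dₜ/(1+r)ᵗ + TV_6/(1+r)^6 = 49.5495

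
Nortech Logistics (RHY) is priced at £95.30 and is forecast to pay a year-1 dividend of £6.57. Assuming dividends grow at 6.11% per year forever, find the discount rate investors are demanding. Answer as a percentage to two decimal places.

Rearranging the constant-growth DDM: r = D₁/P₀ + g.
r = 6.5700 / 95.30 + 0.0611 = 0.06894 + 0.0611 = 0.13004

13.00%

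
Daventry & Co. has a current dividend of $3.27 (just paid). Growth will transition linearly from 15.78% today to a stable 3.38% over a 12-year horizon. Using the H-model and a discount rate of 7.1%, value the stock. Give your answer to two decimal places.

$156.27

H-model: P₀ = D₀[(1+g_L) + H(g_S−g_L)]/(r−g_L), with H = 12/2 = 6.
P₀ = 3.27 × [(1+0.0338) + 6×(0.1578−0.0338)] / (0.071−0.0338)
   = 3.27 × 1.7778 / 0.0372 = 156.2744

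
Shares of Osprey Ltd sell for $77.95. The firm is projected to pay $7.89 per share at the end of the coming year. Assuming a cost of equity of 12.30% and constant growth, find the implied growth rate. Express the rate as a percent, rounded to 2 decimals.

From P₀ = D₁/(r − g), the implied growth is g = r − D₁/P₀.
g = 0.123 − 7.89/77.95 = 0.123 − 0.10122 = 0.02178

2.18%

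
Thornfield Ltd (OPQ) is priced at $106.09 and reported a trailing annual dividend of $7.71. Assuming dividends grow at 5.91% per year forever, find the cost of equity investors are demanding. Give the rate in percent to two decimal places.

Rearranging the constant-growth DDM: r = D₁/P₀ + g.
D₁ = 7.71 × (1 + 0.0591) = 8.1657.
r = 8.1657 / 106.09 + 0.0591 = 0.07697 + 0.0591 = 0.13607

13.61%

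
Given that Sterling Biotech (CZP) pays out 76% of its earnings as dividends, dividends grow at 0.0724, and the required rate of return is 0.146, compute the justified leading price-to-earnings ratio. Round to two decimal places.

Justified leading P/E = b/(r−g) = 0.76/(0.146−0.0724) = 10.3261

10.33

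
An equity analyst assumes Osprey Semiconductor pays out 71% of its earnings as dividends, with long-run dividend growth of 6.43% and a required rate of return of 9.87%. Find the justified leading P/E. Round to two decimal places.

Justified leading P/E = b/(r−g) = 0.71/(0.0987−0.0643) = 20.6395

20.64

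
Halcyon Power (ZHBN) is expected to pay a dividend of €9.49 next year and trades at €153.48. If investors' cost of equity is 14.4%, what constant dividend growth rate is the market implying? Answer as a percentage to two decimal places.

From P₀ = D₁/(r − g), the implied growth is g = r − D₁/P₀.
g = 0.144 − 9.49/153.48 = 0.144 − 0.06183 = 0.08217

8.22%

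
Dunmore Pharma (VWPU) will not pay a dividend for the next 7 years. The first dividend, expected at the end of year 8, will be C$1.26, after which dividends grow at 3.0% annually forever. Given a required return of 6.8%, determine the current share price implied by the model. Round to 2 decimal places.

Deferred-dividend DDM. At t=7 the remaining stream is a growing perpetuity with first payment D_8 = 1.26.
V_7 = D_8/(r−g) = 1.26/(0.068−0.03) = 33.1579
P₀ = V_7/(1+r)^7 = 33.1579/(1+0.068)^7 = 20.9213

C$20.92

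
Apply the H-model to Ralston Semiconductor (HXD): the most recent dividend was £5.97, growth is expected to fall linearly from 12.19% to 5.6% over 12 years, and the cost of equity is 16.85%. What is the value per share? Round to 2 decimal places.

H-model: P₀ = D₀[(1+g_L) + H(g_S−g_L)]/(r−g_L), with H = 12/2 = 6.
P₀ = 5.97 × [(1+0.056) + 6×(0.1219−0.056)] / (0.1685−0.056)
   = 5.97 × 1.4514 / 0.1125 = 77.0210

£77.02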